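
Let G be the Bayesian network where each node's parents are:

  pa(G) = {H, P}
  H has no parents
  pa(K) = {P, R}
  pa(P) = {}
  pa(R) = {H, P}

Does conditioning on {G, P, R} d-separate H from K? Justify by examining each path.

There are 4 undirected paths between H and K; checking each against the conditioning set {G, P, R}:
Path 1: H → R ← P → K
  P is a fork here and P is conditioned on, so the path is blocked at P.
Path 2: H → R → K
  R is a chain here and R is conditioned on, so the path is blocked at R.
Path 3: H → G ← P → R → K
  P is a fork here and P is conditioned on, so the path is blocked at P.
Path 4: H → G ← P → K
  P is a fork here and P is conditioned on, so the path is blocked at P.
All paths are blocked; H ⊥ K | {G, P, R} holds.

Yes — H and K are d-separated given {G, P, R}.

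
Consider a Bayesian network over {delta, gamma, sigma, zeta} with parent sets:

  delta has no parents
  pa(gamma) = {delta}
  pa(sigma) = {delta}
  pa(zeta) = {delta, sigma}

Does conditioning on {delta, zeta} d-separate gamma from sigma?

2 paths connect gamma and sigma; each must be blocked for d-separation to hold:
  1. gamma ← delta → sigma — delta:fork[blocks] ⇒ blocked
  2. gamma ← delta → zeta ← sigma — delta:fork[blocks]; zeta:collider[open] ⇒ blocked
Since every path is blocked, d-separation holds.

Yes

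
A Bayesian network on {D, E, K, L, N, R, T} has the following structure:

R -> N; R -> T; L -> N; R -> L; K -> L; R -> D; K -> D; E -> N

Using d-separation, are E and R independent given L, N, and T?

Enumerating the 3 paths from E to R and testing each for blocking by {L, N, T}:
  1. E → N ← R — N:collider[open] ⇒ active
  2. E → N ← L ← R — N:collider[open]; L:chain[blocks] ⇒ blocked
  3. E → N ← L ← K → D ← R — N:collider[open]; L:chain[blocks]; K:fork[open]; D:collider[blocks] ⇒ blocked
Since the path E → N ← R is active, E and R are not d-separated given {L, N, T}.

No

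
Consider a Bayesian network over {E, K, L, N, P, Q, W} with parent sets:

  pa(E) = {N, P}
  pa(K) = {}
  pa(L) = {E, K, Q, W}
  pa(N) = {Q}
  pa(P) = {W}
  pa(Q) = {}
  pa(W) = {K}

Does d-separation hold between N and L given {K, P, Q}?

No — N and L are not d-separated given {K, P, Q}.

There are 4 undirected paths between N and L; checking each against the conditioning set {K, P, Q}:
  1. N → E ← P ← W ← K → L — E:collider[blocks]; P:chain[blocks]; W:chain[open]; K:fork[blocks] ⇒ blocked
  2. N → E ← P ← W → L — E:collider[blocks]; P:chain[blocks]; W:fork[open] ⇒ blocked
  3. N → E → L — E:chain[open] ⇒ active
  4. N ← Q → L — Q:fork[blocks] ⇒ blocked
Since the path N → E → L is active, N and L are not d-separated given {K, P, Q}.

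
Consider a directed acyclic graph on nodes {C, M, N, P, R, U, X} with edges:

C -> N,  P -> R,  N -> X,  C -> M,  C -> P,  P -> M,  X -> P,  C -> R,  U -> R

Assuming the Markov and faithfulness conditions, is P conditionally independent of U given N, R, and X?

Enumerating the 4 paths from P to U and testing each for blocking by {N, R, X}:
  1. P → R ← U — R:collider[open] ⇒ active
  2. P → M ← C → R ← U — M:collider[blocks]; C:fork[open]; R:collider[open] ⇒ blocked
  3. P ← C → R ← U — C:fork[open]; R:collider[open] ⇒ active
  4. P ← X ← N ← C → R ← U — X:chain[blocks]; N:chain[blocks]; C:fork[open]; R:collider[open] ⇒ blocked
At least one path is unblocked, so d-separation fails.

No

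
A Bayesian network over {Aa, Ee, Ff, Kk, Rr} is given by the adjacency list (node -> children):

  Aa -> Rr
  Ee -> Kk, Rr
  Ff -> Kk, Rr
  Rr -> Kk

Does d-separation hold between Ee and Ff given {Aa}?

Yes — Ee and Ff are d-separated given {Aa}.

We examine all 4 paths between Ee and Ff:
  1. Ee → Rr ← Ff — Rr:collider[blocks] ⇒ blocked
  2. Ee → Rr → Kk ← Ff — Rr:chain[open]; Kk:collider[blocks] ⇒ blocked
  3. Ee → Kk ← Rr ← Ff — Kk:collider[blocks]; Rr:chain[open] ⇒ blocked
  4. Ee → Kk ← Ff — Kk:collider[blocks] ⇒ blocked
Every path is blocked, so Ee and Ff are d-separated given {Aa}.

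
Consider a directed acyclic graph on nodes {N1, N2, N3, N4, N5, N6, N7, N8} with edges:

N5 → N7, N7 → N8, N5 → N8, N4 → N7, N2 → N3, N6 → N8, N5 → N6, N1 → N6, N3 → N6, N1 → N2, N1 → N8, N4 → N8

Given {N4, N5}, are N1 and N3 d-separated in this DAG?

No

We examine all 6 paths between N1 and N3:
  1. N1 → N6 ← N3 — N6:collider[blocks] ⇒ blocked
  2. N1 → N2 → N3 — N2:chain[open] ⇒ active
  3. N1 → N8 ← N7 ← N5 → N6 ← N3 — N8:collider[blocks]; N7:chain[open]; N5:fork[blocks]; N6:collider[blocks] ⇒ blocked
  4. N1 → N8 ← N6 ← N3 — N8:collider[blocks]; N6:chain[open] ⇒ blocked
  5. N1 → N8 ← N4 → N7 ← N5 → N6 ← N3 — N8:collider[blocks]; N4:fork[blocks]; N7:collider[blocks]; N5:fork[blocks]; N6:collider[blocks] ⇒ blocked
  6. N1 → N8 ← N5 → N6 ← N3 — N8:collider[blocks]; N5:fork[blocks]; N6:collider[blocks] ⇒ blocked
Because an active path exists, N1 and N3 are not d-separated.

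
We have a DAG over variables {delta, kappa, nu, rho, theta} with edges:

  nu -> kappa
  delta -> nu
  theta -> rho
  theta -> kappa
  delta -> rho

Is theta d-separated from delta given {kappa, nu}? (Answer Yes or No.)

Yes — theta and delta are d-separated given {kappa, nu}.

Enumerating the 2 paths from theta to delta and testing each for blocking by {kappa, nu}:
  1. theta → kappa ← nu ← delta — kappa:collider[open]; nu:chain[blocks] ⇒ blocked
  2. theta → rho ← delta — rho:collider[blocks] ⇒ blocked
Every path is blocked, so theta and delta are d-separated given {kappa, nu}.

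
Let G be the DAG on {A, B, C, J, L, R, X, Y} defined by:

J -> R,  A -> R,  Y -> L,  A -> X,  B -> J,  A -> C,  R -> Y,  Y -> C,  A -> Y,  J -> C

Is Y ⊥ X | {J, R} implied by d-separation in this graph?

5 paths connect Y and X; each must be blocked for d-separation to hold:
Path 1: Y ← A → X
  A is a fork and A is not conditioned on — no node blocks this path, so it is active.
Path 2: Y ← R ← A → X
  R is a chain here and R is conditioned on, so the path is blocked at R.
Path 3: Y ← R ← J → C ← A → X
  R is a chain here and R is conditioned on, so the path is blocked at R.
Path 4: Y → C ← A → X
  C is a collider here and neither C nor any of its descendants is conditioned on, so the collider stays closed — the path is blocked at C.
Path 5: Y → C ← J → R ← A → X
  C is a collider here and neither C nor any of its descendants is conditioned on, so the collider stays closed — the path is blocked at C.
At least one path is unblocked, so d-separation fails.

No — Y and X are not d-separated given {J, R}.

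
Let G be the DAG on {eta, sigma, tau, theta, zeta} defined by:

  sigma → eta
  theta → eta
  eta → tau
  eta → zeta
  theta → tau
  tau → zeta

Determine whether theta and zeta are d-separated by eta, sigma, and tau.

Yes

There are 4 undirected paths between theta and zeta; checking each against the conditioning set {eta, sigma, tau}:
Path 1: theta → tau ← eta → zeta
  eta is a fork here and eta is conditioned on, so the path is blocked at eta.
Path 2: theta → tau → zeta
  tau is a chain here and tau is conditioned on, so the path is blocked at tau.
Path 3: theta → eta → tau → zeta
  eta is a chain here and eta is conditioned on, so the path is blocked at eta.
Path 4: theta → eta → zeta
  eta is a chain here and eta is conditioned on, so the path is blocked at eta.
All paths are blocked; theta ⊥ zeta | {eta, sigma, tau} holds.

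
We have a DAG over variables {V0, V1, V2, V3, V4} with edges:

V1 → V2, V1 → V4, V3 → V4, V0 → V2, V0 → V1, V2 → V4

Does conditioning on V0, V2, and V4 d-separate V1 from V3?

No

Enumerating the 3 paths from V1 to V3 and testing each for blocking by {V0, V2, V4}:
Path 1: V1 → V4 ← V3
  V4 is a collider and V4 is conditioned on, which opens it — no node blocks this path, so it is active.
Path 2: V1 ← V0 → V2 → V4 ← V3
  V0 is a fork here and V0 is conditioned on, so the path is blocked at V0.
Path 3: V1 → V2 → V4 ← V3
  V2 is a chain here and V2 is conditioned on, so the path is blocked at V2.
Because an active path exists, V1 and V3 are not d-separated.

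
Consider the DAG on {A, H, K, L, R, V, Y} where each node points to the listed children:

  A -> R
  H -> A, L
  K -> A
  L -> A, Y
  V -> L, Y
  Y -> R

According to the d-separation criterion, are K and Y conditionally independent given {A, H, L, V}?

Yes

Enumerating the 5 paths from K to Y and testing each for blocking by {A, H, L, V}:
  1. K → A ← L ← V → Y — A:collider[open]; L:chain[blocks]; V:fork[blocks] ⇒ blocked
  2. K → A ← L → Y — A:collider[open]; L:fork[blocks] ⇒ blocked
  3. K → A → R ← Y — A:chain[blocks]; R:collider[blocks] ⇒ blocked
  4. K → A ← H → L ← V → Y — A:collider[open]; H:fork[blocks]; L:collider[open]; V:fork[blocks] ⇒ blocked
  5. K → A ← H → L → Y — A:collider[open]; H:fork[blocks]; L:chain[blocks] ⇒ blocked
Every path is blocked, so K and Y are d-separated given {A, H, L, V}.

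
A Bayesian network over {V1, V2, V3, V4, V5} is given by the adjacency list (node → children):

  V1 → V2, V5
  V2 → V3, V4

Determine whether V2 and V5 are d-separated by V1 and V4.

The only undirected path from V2 to V5 is:
  1. V2 ← V1 → V5 — V1:fork[blocks] ⇒ blocked
All paths are blocked; V2 ⊥ V5 | {V1, V4} holds.

Yes — V2 and V5 are d-separated given {V1, V4}.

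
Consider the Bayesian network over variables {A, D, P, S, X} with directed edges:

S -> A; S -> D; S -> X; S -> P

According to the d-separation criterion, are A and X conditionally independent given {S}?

Yes

There is one path between A and X:
Path 1: A ← S → X
  S is a fork here and S is conditioned on, so the path is blocked at S.
Every path is blocked, so A and X are d-separated given {S}.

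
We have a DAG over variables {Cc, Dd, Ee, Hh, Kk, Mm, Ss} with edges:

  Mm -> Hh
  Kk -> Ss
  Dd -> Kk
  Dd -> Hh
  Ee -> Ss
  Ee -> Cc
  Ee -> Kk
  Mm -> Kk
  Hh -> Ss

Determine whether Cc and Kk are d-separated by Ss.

No — Cc and Kk are not d-separated given {Ss}.

We examine all 4 paths between Cc and Kk:
Path 1: Cc ← Ee → Kk
  Ee is a fork and Ee is not conditioned on — no node blocks this path, so it is active.
Path 2: Cc ← Ee → Ss ← Hh ← Dd → Kk
  Ee is a fork and Ee is not conditioned on; Ss is a collider and Ss is conditioned on, which opens it; Hh is a chain and Hh is not conditioned on; Dd is a fork and Dd is not conditioned on — no node blocks this path, so it is active.
Path 3: Cc ← Ee → Ss ← Hh ← Mm → Kk
  Ee is a fork and Ee is not conditioned on; Ss is a collider and Ss is conditioned on, which opens it; Hh is a chain and Hh is not conditioned on; Mm is a fork and Mm is not conditioned on — no node blocks this path, so it is active.
Path 4: Cc ← Ee → Ss ← Kk
  Ee is a fork and Ee is not conditioned on; Ss is a collider and Ss is conditioned on, which opens it — no node blocks this path, so it is active.
Since the path Cc ← Ee → Kk is active, Cc and Kk are not d-separated given {Ss}.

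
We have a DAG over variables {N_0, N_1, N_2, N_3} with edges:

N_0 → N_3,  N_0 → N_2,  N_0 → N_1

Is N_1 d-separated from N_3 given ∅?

No

Only one path connects N_1 and N_3:
Path 1: N_1 ← N_0 → N_3
  N_0 is a fork and N_0 is not conditioned on — no node blocks this path, so it is active.
At least one path is unblocked, so d-separation fails.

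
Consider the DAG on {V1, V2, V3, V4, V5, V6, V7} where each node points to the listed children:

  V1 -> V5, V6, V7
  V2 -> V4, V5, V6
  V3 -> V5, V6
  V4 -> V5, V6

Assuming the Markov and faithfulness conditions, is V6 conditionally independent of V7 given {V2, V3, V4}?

No

Enumerating the 6 paths from V6 to V7 and testing each for blocking by {V2, V3, V4}:
  1. V6 ← V2 → V5 ← V1 → V7 — V2:fork[blocks]; V5:collider[blocks]; V1:fork[open] ⇒ blocked
  2. V6 ← V2 → V4 → V5 ← V1 → V7 — V2:fork[blocks]; V4:chain[blocks]; V5:collider[blocks]; V1:fork[open] ⇒ blocked
  3. V6 ← V3 → V5 ← V1 → V7 — V3:fork[blocks]; V5:collider[blocks]; V1:fork[open] ⇒ blocked
  4. V6 ← V4 ← V2 → V5 ← V1 → V7 — V4:chain[blocks]; V2:fork[blocks]; V5:collider[blocks]; V1:fork[open] ⇒ blocked
  5. V6 ← V4 → V5 ← V1 → V7 — V4:fork[blocks]; V5:collider[blocks]; V1:fork[open] ⇒ blocked
  6. V6 ← V1 → V7 — V1:fork[open] ⇒ active
Because an active path exists, V6 and V7 are not d-separated.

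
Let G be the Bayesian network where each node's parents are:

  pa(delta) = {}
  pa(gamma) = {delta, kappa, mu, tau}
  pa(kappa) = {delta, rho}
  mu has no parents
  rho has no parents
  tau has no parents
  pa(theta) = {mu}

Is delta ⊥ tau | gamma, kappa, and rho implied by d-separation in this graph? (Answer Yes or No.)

2 paths connect delta and tau; each must be blocked for d-separation to hold:
Path 1: delta → kappa → gamma ← tau
  kappa is a chain here and kappa is conditioned on, so the path is blocked at kappa.
Path 2: delta → gamma ← tau
  gamma is a collider and gamma is conditioned on, which opens it — no node blocks this path, so it is active.
Since the path delta → gamma ← tau is active, delta and tau are not d-separated given {gamma, kappa, rho}.

No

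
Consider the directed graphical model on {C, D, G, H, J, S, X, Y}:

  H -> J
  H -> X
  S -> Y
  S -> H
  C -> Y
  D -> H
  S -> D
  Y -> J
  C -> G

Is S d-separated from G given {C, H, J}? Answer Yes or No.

Enumerating the 3 paths from S to G and testing each for blocking by {C, H, J}:
  1. S → D → H → J ← Y ← C → G — D:chain[open]; H:chain[blocks]; J:collider[open]; Y:chain[open]; C:fork[blocks] ⇒ blocked
  2. S → H → J ← Y ← C → G — H:chain[blocks]; J:collider[open]; Y:chain[open]; C:fork[blocks] ⇒ blocked
  3. S → Y ← C → G — Y:collider[open]; C:fork[blocks] ⇒ blocked
Every path is blocked, so S and G are d-separated given {C, H, J}.

Yes — S and G are d-separated given {C, H, J}.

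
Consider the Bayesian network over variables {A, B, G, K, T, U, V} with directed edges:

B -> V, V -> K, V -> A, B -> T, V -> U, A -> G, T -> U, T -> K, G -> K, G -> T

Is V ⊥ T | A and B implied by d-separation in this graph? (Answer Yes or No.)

We examine all 6 paths between V and T:
  1. V → A → G → T — A:chain[blocks]; G:chain[open] ⇒ blocked
  2. V → A → G → K ← T — A:chain[blocks]; G:chain[open]; K:collider[blocks] ⇒ blocked
  3. V ← B → T — B:fork[blocks] ⇒ blocked
  4. V → U ← T — U:collider[blocks] ⇒ blocked
  5. V → K ← G → T — K:collider[blocks]; G:fork[open] ⇒ blocked
  6. V → K ← T — K:collider[blocks] ⇒ blocked
Every path is blocked, so V and T are d-separated given {A, B}.

Yes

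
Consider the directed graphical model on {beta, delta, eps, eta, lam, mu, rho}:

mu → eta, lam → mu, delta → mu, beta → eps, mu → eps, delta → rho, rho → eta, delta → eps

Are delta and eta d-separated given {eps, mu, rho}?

Yes — delta and eta are d-separated given {eps, mu, rho}.

3 paths connect delta and eta; each must be blocked for d-separation to hold:
Path 1: delta → mu → eta
  mu is a chain here and mu is conditioned on, so the path is blocked at mu.
Path 2: delta → eps ← mu → eta
  mu is a fork here and mu is conditioned on, so the path is blocked at mu.
Path 3: delta → rho → eta
  rho is a chain here and rho is conditioned on, so the path is blocked at rho.
Every path is blocked, so delta and eta are d-separated given {eps, mu, rho}.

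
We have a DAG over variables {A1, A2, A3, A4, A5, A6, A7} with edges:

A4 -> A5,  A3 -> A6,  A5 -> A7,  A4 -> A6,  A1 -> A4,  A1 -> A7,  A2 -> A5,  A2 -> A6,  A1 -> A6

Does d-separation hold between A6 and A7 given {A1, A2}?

No — A6 and A7 are not d-separated given {A1, A2}.

We examine all 6 paths between A6 and A7:
Path 1: A6 ← A1 → A7
  A1 is a fork here and A1 is conditioned on, so the path is blocked at A1.
Path 2: A6 ← A1 → A4 → A5 → A7
  A1 is a fork here and A1 is conditioned on, so the path is blocked at A1.
Path 3: A6 ← A2 → A5 → A7
  A2 is a fork here and A2 is conditioned on, so the path is blocked at A2.
Path 4: A6 ← A2 → A5 ← A4 ← A1 → A7
  A2 is a fork here and A2 is conditioned on, so the path is blocked at A2.
Path 5: A6 ← A4 ← A1 → A7
  A1 is a fork here and A1 is conditioned on, so the path is blocked at A1.
Path 6: A6 ← A4 → A5 → A7
  A4 is a fork and A4 is not conditioned on; A5 is a chain and A5 is not conditioned on — no node blocks this path, so it is active.
Because an active path exists, A6 and A7 are not d-separated.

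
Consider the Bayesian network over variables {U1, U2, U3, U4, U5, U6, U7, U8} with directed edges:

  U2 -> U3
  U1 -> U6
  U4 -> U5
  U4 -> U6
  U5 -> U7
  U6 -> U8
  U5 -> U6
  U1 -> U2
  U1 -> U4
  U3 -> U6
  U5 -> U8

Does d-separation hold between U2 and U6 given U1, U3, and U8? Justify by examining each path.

Yes

5 paths connect U2 and U6; each must be blocked for d-separation to hold:
Path 1: U2 → U3 → U6
  U3 is a chain here and U3 is conditioned on, so the path is blocked at U3.
Path 2: U2 ← U1 → U4 → U5 → U6
  U1 is a fork here and U1 is conditioned on, so the path is blocked at U1.
Path 3: U2 ← U1 → U4 → U5 → U8 ← U6
  U1 is a fork here and U1 is conditioned on, so the path is blocked at U1.
Path 4: U2 ← U1 → U4 → U6
  U1 is a fork here and U1 is conditioned on, so the path is blocked at U1.
Path 5: U2 ← U1 → U6
  U1 is a fork here and U1 is conditioned on, so the path is blocked at U1.
Since every path is blocked, d-separation holds.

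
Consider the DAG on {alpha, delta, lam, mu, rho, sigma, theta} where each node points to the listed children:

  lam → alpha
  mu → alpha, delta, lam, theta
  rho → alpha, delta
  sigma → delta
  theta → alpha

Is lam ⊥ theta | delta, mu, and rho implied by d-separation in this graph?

Yes

Enumerating the 6 paths from lam to theta and testing each for blocking by {delta, mu, rho}:
Path 1: lam ← mu → delta ← rho → alpha ← theta
  mu is a fork here and mu is conditioned on, so the path is blocked at mu.
Path 2: lam ← mu → theta
  mu is a fork here and mu is conditioned on, so the path is blocked at mu.
Path 3: lam ← mu → alpha ← theta
  mu is a fork here and mu is conditioned on, so the path is blocked at mu.
Path 4: lam → alpha ← mu → theta
  alpha is a collider here and neither alpha nor any of its descendants is conditioned on, so the collider stays closed — the path is blocked at alpha.
Path 5: lam → alpha ← theta
  alpha is a collider here and neither alpha nor any of its descendants is conditioned on, so the collider stays closed — the path is blocked at alpha.
Path 6: lam → alpha ← rho → delta ← mu → theta
  alpha is a collider here and neither alpha nor any of its descendants is conditioned on, so the collider stays closed — the path is blocked at alpha.
Since every path is blocked, d-separation holds.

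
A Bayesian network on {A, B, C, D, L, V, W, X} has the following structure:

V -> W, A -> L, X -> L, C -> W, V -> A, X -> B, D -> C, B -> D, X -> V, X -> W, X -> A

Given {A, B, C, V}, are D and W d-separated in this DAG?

Yes

Enumerating the 5 paths from D to W and testing each for blocking by {A, B, C, V}:
Path 1: D ← B ← X → L ← A ← V → W
  B is a chain here and B is conditioned on, so the path is blocked at B.
Path 2: D ← B ← X → A ← V → W
  B is a chain here and B is conditioned on, so the path is blocked at B.
Path 3: D ← B ← X → V → W
  B is a chain here and B is conditioned on, so the path is blocked at B.
Path 4: D ← B ← X → W
  B is a chain here and B is conditioned on, so the path is blocked at B.
Path 5: D → C → W
  C is a chain here and C is conditioned on, so the path is blocked at C.
Every path is blocked, so D and W are d-separated given {A, B, C, V}.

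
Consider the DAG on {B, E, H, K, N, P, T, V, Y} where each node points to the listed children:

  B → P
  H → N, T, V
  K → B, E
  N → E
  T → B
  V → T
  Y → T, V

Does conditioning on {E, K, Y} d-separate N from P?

No — N and P are not d-separated given {E, K, Y}.

Enumerating the 4 paths from N to P and testing each for blocking by {E, K, Y}:
  1. N ← H → V ← Y → T → B → P — H:fork[open]; V:collider[blocks]; Y:fork[blocks]; T:chain[open]; B:chain[open] ⇒ blocked
  2. N ← H → V → T → B → P — H:fork[open]; V:chain[open]; T:chain[open]; B:chain[open] ⇒ active
  3. N ← H → T → B → P — H:fork[open]; T:chain[open]; B:chain[open] ⇒ active
  4. N → E ← K → B → P — E:collider[open]; K:fork[blocks]; B:chain[open] ⇒ blocked
At least one path is unblocked, so d-separation fails.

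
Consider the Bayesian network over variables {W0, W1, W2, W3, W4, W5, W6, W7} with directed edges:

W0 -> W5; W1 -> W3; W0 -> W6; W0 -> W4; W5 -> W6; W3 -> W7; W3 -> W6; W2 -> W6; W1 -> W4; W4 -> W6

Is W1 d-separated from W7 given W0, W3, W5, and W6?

Yes

There are 4 undirected paths between W1 and W7; checking each against the conditioning set {W0, W3, W5, W6}:
Path 1: W1 → W4 ← W0 → W6 ← W3 → W7
  W0 is a fork here and W0 is conditioned on, so the path is blocked at W0.
Path 2: W1 → W4 ← W0 → W5 → W6 ← W3 → W7
  W0 is a fork here and W0 is conditioned on, so the path is blocked at W0.
Path 3: W1 → W4 → W6 ← W3 → W7
  W3 is a fork here and W3 is conditioned on, so the path is blocked at W3.
Path 4: W1 → W3 → W7
  W3 is a chain here and W3 is conditioned on, so the path is blocked at W3.
Since every path is blocked, d-separation holds.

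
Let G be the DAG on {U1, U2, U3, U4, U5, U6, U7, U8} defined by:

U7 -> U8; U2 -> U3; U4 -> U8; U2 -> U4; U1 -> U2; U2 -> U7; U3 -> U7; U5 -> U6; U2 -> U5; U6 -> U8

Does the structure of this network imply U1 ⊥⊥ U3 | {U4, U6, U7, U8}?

Enumerating the 4 paths from U1 to U3 and testing each for blocking by {U4, U6, U7, U8}:
Path 1: U1 → U2 → U3
  U2 is a chain and U2 is not conditioned on — no node blocks this path, so it is active.
Path 2: U1 → U2 → U7 ← U3
  U2 is a chain and U2 is not conditioned on; U7 is a collider and U7 is conditioned on, which opens it — no node blocks this path, so it is active.
Path 3: U1 → U2 → U5 → U6 → U8 ← U7 ← U3
  U6 is a chain here and U6 is conditioned on, so the path is blocked at U6.
Path 4: U1 → U2 → U4 → U8 ← U7 ← U3
  U4 is a chain here and U4 is conditioned on, so the path is blocked at U4.
Since the path U1 → U2 → U3 is active, U1 and U3 are not d-separated given {U4, U6, U7, U8}.

No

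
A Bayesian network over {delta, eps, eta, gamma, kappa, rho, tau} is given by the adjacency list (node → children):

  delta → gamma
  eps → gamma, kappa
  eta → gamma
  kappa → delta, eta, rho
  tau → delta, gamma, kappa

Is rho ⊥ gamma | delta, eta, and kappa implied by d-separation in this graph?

Yes — rho and gamma are d-separated given {delta, eta, kappa}.

We examine all 6 paths between rho and gamma:
Path 1: rho ← kappa ← tau → gamma
  kappa is a chain here and kappa is conditioned on, so the path is blocked at kappa.
Path 2: rho ← kappa ← tau → delta → gamma
  kappa is a chain here and kappa is conditioned on, so the path is blocked at kappa.
Path 3: rho ← kappa ← eps → gamma
  kappa is a chain here and kappa is conditioned on, so the path is blocked at kappa.
Path 4: rho ← kappa → eta → gamma
  kappa is a fork here and kappa is conditioned on, so the path is blocked at kappa.
Path 5: rho ← kappa → delta ← tau → gamma
  kappa is a fork here and kappa is conditioned on, so the path is blocked at kappa.
Path 6: rho ← kappa → delta → gamma
  kappa is a fork here and kappa is conditioned on, so the path is blocked at kappa.
Since every path is blocked, d-separation holds.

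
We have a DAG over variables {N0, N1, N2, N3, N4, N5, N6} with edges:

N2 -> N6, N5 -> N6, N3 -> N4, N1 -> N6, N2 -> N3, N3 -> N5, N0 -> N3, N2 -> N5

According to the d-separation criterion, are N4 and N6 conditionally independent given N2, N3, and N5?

Yes — N4 and N6 are d-separated given {N2, N3, N5}.

4 paths connect N4 and N6; each must be blocked for d-separation to hold:
Path 1: N4 ← N3 → N5 → N6
  N3 is a fork here and N3 is conditioned on, so the path is blocked at N3.
Path 2: N4 ← N3 → N5 ← N2 → N6
  N3 is a fork here and N3 is conditioned on, so the path is blocked at N3.
Path 3: N4 ← N3 ← N2 → N6
  N3 is a chain here and N3 is conditioned on, so the path is blocked at N3.
Path 4: N4 ← N3 ← N2 → N5 → N6
  N3 is a chain here and N3 is conditioned on, so the path is blocked at N3.
Since every path is blocked, d-separation holds.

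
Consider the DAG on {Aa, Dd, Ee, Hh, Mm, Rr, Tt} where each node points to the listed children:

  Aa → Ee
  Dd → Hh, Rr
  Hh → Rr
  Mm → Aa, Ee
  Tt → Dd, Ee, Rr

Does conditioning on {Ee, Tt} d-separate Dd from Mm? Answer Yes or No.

There are 6 undirected paths between Dd and Mm; checking each against the conditioning set {Ee, Tt}:
  1. Dd → Rr ← Tt → Ee ← Aa ← Mm — Rr:collider[blocks]; Tt:fork[blocks]; Ee:collider[open]; Aa:chain[open] ⇒ blocked
  2. Dd → Rr ← Tt → Ee ← Mm — Rr:collider[blocks]; Tt:fork[blocks]; Ee:collider[open] ⇒ blocked
  3. Dd → Hh → Rr ← Tt → Ee ← Aa ← Mm — Hh:chain[open]; Rr:collider[blocks]; Tt:fork[blocks]; Ee:collider[open]; Aa:chain[open] ⇒ blocked
  4. Dd → Hh → Rr ← Tt → Ee ← Mm — Hh:chain[open]; Rr:collider[blocks]; Tt:fork[blocks]; Ee:collider[open] ⇒ blocked
  5. Dd ← Tt → Ee ← Aa ← Mm — Tt:fork[blocks]; Ee:collider[open]; Aa:chain[open] ⇒ blocked
  6. Dd ← Tt → Ee ← Mm — Tt:fork[blocks]; Ee:collider[open] ⇒ blocked
Since every path is blocked, d-separation holds.

Yes — Dd and Mm are d-separated given {Ee, Tt}.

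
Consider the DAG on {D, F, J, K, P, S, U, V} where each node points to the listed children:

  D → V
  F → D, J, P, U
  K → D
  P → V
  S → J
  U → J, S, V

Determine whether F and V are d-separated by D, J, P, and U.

Enumerating the 5 paths from F to V and testing each for blocking by {D, J, P, U}:
Path 1: F → P → V
  P is a chain here and P is conditioned on, so the path is blocked at P.
Path 2: F → U → V
  U is a chain here and U is conditioned on, so the path is blocked at U.
Path 3: F → D → V
  D is a chain here and D is conditioned on, so the path is blocked at D.
Path 4: F → J ← U → V
  U is a fork here and U is conditioned on, so the path is blocked at U.
Path 5: F → J ← S ← U → V
  U is a fork here and U is conditioned on, so the path is blocked at U.
Since every path is blocked, d-separation holds.

Yes — F and V are d-separated given {D, J, P, U}.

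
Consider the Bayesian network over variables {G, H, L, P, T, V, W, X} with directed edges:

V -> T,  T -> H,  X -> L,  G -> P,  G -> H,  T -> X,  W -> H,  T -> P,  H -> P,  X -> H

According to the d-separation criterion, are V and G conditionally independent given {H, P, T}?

6 paths connect V and G; each must be blocked for d-separation to hold:
Path 1: V → T → P ← G
  T is a chain here and T is conditioned on, so the path is blocked at T.
Path 2: V → T → P ← H ← G
  T is a chain here and T is conditioned on, so the path is blocked at T.
Path 3: V → T → X → H ← G
  T is a chain here and T is conditioned on, so the path is blocked at T.
Path 4: V → T → X → H → P ← G
  T is a chain here and T is conditioned on, so the path is blocked at T.
Path 5: V → T → H ← G
  T is a chain here and T is conditioned on, so the path is blocked at T.
Path 6: V → T → H → P ← G
  T is a chain here and T is conditioned on, so the path is blocked at T.
Since every path is blocked, d-separation holds.

Yes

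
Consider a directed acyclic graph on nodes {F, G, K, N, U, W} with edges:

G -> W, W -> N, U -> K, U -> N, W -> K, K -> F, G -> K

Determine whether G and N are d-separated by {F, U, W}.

Yes — G and N are d-separated given {F, U, W}.

There are 4 undirected paths between G and N; checking each against the conditioning set {F, U, W}:
  1. G → W → N — W:chain[blocks] ⇒ blocked
  2. G → W → K ← U → N — W:chain[blocks]; K:collider[open]; U:fork[blocks] ⇒ blocked
  3. G → K ← U → N — K:collider[open]; U:fork[blocks] ⇒ blocked
  4. G → K ← W → N — K:collider[open]; W:fork[blocks] ⇒ blocked
Every path is blocked, so G and N are d-separated given {F, U, W}.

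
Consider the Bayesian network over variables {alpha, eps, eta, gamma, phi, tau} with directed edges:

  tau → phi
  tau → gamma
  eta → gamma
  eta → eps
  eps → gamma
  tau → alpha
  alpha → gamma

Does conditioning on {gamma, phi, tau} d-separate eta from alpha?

No — eta and alpha are not d-separated given {gamma, phi, tau}.

4 paths connect eta and alpha; each must be blocked for d-separation to hold:
Path 1: eta → eps → gamma ← tau → alpha
  tau is a fork here and tau is conditioned on, so the path is blocked at tau.
Path 2: eta → eps → gamma ← alpha
  eps is a chain and eps is not conditioned on; gamma is a collider and gamma is conditioned on, which opens it — no node blocks this path, so it is active.
Path 3: eta → gamma ← tau → alpha
  tau is a fork here and tau is conditioned on, so the path is blocked at tau.
Path 4: eta → gamma ← alpha
  gamma is a collider and gamma is conditioned on, which opens it — no node blocks this path, so it is active.
Because an active path exists, eta and alpha are not d-separated.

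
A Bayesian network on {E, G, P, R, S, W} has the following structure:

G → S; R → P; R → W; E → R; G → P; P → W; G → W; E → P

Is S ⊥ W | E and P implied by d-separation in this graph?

No

Enumerating the 4 paths from S to W and testing each for blocking by {E, P}:
Path 1: S ← G → P ← E → R → W
  E is a fork here and E is conditioned on, so the path is blocked at E.
Path 2: S ← G → P ← R → W
  G is a fork and G is not conditioned on; P is a collider and P is conditioned on, which opens it; R is a fork and R is not conditioned on — no node blocks this path, so it is active.
Path 3: S ← G → P → W
  P is a chain here and P is conditioned on, so the path is blocked at P.
Path 4: S ← G → W
  G is a fork and G is not conditioned on — no node blocks this path, so it is active.
Since the path S ← G → P ← R → W is active, S and W are not d-separated given {E, P}.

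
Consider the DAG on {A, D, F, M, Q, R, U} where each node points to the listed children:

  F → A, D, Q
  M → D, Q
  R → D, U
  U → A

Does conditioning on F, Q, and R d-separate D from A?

Enumerating the 3 paths from D to A and testing each for blocking by {F, Q, R}:
Path 1: D ← M → Q ← F → A
  F is a fork here and F is conditioned on, so the path is blocked at F.
Path 2: D ← F → A
  F is a fork here and F is conditioned on, so the path is blocked at F.
Path 3: D ← R → U → A
  R is a fork here and R is conditioned on, so the path is blocked at R.
All paths are blocked; D ⊥ A | {F, Q, R} holds.

Yes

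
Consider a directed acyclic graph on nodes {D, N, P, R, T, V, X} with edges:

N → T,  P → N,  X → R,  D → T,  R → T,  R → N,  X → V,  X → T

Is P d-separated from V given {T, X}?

Yes

There are 4 undirected paths between P and V; checking each against the conditioning set {T, X}:
Path 1: P → N ← R ← X → V
  X is a fork here and X is conditioned on, so the path is blocked at X.
Path 2: P → N ← R → T ← X → V
  X is a fork here and X is conditioned on, so the path is blocked at X.
Path 3: P → N → T ← R ← X → V
  X is a fork here and X is conditioned on, so the path is blocked at X.
Path 4: P → N → T ← X → V
  X is a fork here and X is conditioned on, so the path is blocked at X.
Since every path is blocked, d-separation holds.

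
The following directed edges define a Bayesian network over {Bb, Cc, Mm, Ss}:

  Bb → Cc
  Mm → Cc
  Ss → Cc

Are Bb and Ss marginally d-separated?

Yes

There is one path between Bb and Ss:
Path 1: Bb → Cc ← Ss
  Cc is a collider here and neither Cc nor any of its descendants is conditioned on, so the collider stays closed — the path is blocked at Cc.
Since every path is blocked, d-separation holds.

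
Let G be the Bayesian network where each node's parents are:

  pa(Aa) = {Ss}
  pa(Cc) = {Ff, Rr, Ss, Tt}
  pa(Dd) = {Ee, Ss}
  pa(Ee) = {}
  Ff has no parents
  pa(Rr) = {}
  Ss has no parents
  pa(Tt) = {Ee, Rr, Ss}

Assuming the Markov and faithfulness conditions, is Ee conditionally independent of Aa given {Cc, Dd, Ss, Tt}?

There are 4 undirected paths between Ee and Aa; checking each against the conditioning set {Cc, Dd, Ss, Tt}:
Path 1: Ee → Tt → Cc ← Ss → Aa
  Tt is a chain here and Tt is conditioned on, so the path is blocked at Tt.
Path 2: Ee → Tt ← Rr → Cc ← Ss → Aa
  Ss is a fork here and Ss is conditioned on, so the path is blocked at Ss.
Path 3: Ee → Tt ← Ss → Aa
  Ss is a fork here and Ss is conditioned on, so the path is blocked at Ss.
Path 4: Ee → Dd ← Ss → Aa
  Ss is a fork here and Ss is conditioned on, so the path is blocked at Ss.
Since every path is blocked, d-separation holds.

Yes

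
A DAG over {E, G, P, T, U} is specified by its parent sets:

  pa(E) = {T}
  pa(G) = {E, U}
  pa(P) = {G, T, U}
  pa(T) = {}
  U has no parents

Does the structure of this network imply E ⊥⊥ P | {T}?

3 paths connect E and P; each must be blocked for d-separation to hold:
  1. E ← T → P — T:fork[blocks] ⇒ blocked
  2. E → G → P — G:chain[open] ⇒ active
  3. E → G ← U → P — G:collider[blocks]; U:fork[open] ⇒ blocked
Since the path E → G → P is active, E and P are not d-separated given {T}.

No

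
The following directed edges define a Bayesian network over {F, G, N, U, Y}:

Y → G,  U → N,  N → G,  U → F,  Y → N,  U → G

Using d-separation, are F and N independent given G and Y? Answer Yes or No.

We examine all 3 paths between F and N:
Path 1: F ← U → N
  U is a fork and U is not conditioned on — no node blocks this path, so it is active.
Path 2: F ← U → G ← Y → N
  Y is a fork here and Y is conditioned on, so the path is blocked at Y.
Path 3: F ← U → G ← N
  U is a fork and U is not conditioned on; G is a collider and G is conditioned on, which opens it — no node blocks this path, so it is active.
Because an active path exists, F and N are not d-separated.

No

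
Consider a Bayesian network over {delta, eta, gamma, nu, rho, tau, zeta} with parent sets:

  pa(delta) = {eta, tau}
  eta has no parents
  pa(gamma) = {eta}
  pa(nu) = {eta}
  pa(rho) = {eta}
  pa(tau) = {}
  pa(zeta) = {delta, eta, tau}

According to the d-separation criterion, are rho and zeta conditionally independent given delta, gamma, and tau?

There are 3 undirected paths between rho and zeta; checking each against the conditioning set {delta, gamma, tau}:
Path 1: rho ← eta → delta → zeta
  delta is a chain here and delta is conditioned on, so the path is blocked at delta.
Path 2: rho ← eta → delta ← tau → zeta
  tau is a fork here and tau is conditioned on, so the path is blocked at tau.
Path 3: rho ← eta → zeta
  eta is a fork and eta is not conditioned on — no node blocks this path, so it is active.
Because an active path exists, rho and zeta are not d-separated.

No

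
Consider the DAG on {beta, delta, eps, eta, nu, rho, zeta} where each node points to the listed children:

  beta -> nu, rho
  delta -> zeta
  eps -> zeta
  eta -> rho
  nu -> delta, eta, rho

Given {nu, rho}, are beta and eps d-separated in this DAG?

3 paths connect beta and eps; each must be blocked for d-separation to hold:
  1. beta → nu → delta → zeta ← eps — nu:chain[blocks]; delta:chain[open]; zeta:collider[blocks] ⇒ blocked
  2. beta → rho ← nu → delta → zeta ← eps — rho:collider[open]; nu:fork[blocks]; delta:chain[open]; zeta:collider[blocks] ⇒ blocked
  3. beta → rho ← eta ← nu → delta → zeta ← eps — rho:collider[open]; eta:chain[open]; nu:fork[blocks]; delta:chain[open]; zeta:collider[blocks] ⇒ blocked
All paths are blocked; beta ⊥ eps | {nu, rho} holds.

Yes — beta and eps are d-separated given {nu, rho}.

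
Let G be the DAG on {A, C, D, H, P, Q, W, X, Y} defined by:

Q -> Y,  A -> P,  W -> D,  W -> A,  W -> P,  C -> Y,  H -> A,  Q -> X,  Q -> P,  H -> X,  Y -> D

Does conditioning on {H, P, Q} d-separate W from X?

Yes — W and X are d-separated given {H, P, Q}.

We examine all 6 paths between W and X:
Path 1: W → P ← Q → X
  Q is a fork here and Q is conditioned on, so the path is blocked at Q.
Path 2: W → P ← A ← H → X
  H is a fork here and H is conditioned on, so the path is blocked at H.
Path 3: W → D ← Y ← Q → P ← A ← H → X
  D is a collider here and neither D nor any of its descendants is conditioned on, so the collider stays closed — the path is blocked at D.
Path 4: W → D ← Y ← Q → X
  D is a collider here and neither D nor any of its descendants is conditioned on, so the collider stays closed — the path is blocked at D.
Path 5: W → A ← H → X
  H is a fork here and H is conditioned on, so the path is blocked at H.
Path 6: W → A → P ← Q → X
  Q is a fork here and Q is conditioned on, so the path is blocked at Q.
All paths are blocked; W ⊥ X | {H, P, Q} holds.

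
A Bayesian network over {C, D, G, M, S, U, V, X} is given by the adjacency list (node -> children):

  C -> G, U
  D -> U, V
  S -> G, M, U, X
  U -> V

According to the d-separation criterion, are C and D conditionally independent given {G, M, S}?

4 paths connect C and D; each must be blocked for d-separation to hold:
Path 1: C → G ← S → U ← D
  S is a fork here and S is conditioned on, so the path is blocked at S.
Path 2: C → G ← S → U → V ← D
  S is a fork here and S is conditioned on, so the path is blocked at S.
Path 3: C → U ← D
  U is a collider here and neither U nor any of its descendants is conditioned on, so the collider stays closed — the path is blocked at U.
Path 4: C → U → V ← D
  V is a collider here and neither V nor any of its descendants is conditioned on, so the collider stays closed — the path is blocked at V.
Every path is blocked, so C and D are d-separated given {G, M, S}.

Yes — C and D are d-separated given {G, M, S}.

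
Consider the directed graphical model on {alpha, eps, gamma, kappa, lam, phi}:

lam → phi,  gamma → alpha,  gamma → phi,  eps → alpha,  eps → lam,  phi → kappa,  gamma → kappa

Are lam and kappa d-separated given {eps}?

4 paths connect lam and kappa; each must be blocked for d-separation to hold:
  1. lam ← eps → alpha ← gamma → kappa — eps:fork[blocks]; alpha:collider[blocks]; gamma:fork[open] ⇒ blocked
  2. lam ← eps → alpha ← gamma → phi → kappa — eps:fork[blocks]; alpha:collider[blocks]; gamma:fork[open]; phi:chain[open] ⇒ blocked
  3. lam → phi ← gamma → kappa — phi:collider[blocks]; gamma:fork[open] ⇒ blocked
  4. lam → phi → kappa — phi:chain[open] ⇒ active
At least one path is unblocked, so d-separation fails.

No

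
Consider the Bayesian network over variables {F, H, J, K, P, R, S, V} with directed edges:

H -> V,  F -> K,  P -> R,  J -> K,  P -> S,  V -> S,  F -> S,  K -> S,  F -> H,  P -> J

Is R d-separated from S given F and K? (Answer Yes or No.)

There are 4 undirected paths between R and S; checking each against the conditioning set {F, K}:
  1. R ← P → J → K ← F → H → V → S — P:fork[open]; J:chain[open]; K:collider[open]; F:fork[blocks]; H:chain[open]; V:chain[open] ⇒ blocked
  2. R ← P → J → K ← F → S — P:fork[open]; J:chain[open]; K:collider[open]; F:fork[blocks] ⇒ blocked
  3. R ← P → J → K → S — P:fork[open]; J:chain[open]; K:chain[blocks] ⇒ blocked
  4. R ← P → S — P:fork[open] ⇒ active
Because an active path exists, R and S are not d-separated.

No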